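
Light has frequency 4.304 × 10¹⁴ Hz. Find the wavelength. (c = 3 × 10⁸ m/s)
λ = c/f = 697 nm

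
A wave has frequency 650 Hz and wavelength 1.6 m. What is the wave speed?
v = fλ = 1040 m/s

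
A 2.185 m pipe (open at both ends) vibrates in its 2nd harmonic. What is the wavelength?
λₙ = 2L/n = 2.185 m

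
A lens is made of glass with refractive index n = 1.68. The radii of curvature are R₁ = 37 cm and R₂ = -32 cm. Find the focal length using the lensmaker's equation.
1/f = (n − 1)(1/R₁ − 1/R₂) → f = 25.23 cm (converging lens)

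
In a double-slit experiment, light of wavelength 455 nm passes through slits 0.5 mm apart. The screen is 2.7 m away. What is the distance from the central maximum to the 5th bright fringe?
y = mλL/d = 12.29 mm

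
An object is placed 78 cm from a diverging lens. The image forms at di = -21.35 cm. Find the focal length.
1/f = 1/do + 1/di → f = -29.4 cm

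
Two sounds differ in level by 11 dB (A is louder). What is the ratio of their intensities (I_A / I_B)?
I_A/I_B = 10^(Δβ/10) = 12.59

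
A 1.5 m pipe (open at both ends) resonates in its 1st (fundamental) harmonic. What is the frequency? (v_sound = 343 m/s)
fₙ = nv/(2L) = 114.3 Hz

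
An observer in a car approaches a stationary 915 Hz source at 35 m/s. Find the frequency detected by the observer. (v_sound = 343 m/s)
f_obs = f·(v + v_o)/v = 1008 Hz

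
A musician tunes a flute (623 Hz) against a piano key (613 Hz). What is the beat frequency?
10 Hz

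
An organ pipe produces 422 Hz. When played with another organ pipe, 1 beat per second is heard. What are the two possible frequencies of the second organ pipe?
f₂ = 422 ± 1 Hz → 423 Hz or 421 Hz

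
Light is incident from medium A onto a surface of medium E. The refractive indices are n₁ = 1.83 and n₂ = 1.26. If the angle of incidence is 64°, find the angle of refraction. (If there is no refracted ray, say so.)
sin θ₂ = (n₁/n₂)·sin θ₁ = 1.305 > 1, so there is no refracted ray — the light undergoes total internal reflection.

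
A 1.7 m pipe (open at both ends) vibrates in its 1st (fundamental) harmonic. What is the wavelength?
λₙ = 2L/n = 3.4 m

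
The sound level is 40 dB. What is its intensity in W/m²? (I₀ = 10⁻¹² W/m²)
I = I₀·10^(β/10) = 1.00 × 10⁻⁸ W/m²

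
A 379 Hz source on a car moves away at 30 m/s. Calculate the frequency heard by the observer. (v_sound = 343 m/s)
f_obs = f·v/(v + v_s) = 348.5 Hz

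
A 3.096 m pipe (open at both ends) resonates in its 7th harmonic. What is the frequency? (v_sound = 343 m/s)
fₙ = nv/(2L) = 387.8 Hz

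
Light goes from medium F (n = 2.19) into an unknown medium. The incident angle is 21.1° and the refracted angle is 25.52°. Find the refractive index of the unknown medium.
n₂ = n₁·sin θ₁ / sin θ₂ = 1.83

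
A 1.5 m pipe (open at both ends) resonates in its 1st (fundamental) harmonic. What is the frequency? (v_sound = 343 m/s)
fₙ = nv/(2L) = 114.3 Hz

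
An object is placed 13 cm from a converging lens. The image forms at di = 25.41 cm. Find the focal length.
1/f = 1/do + 1/di → f = 8.6 cm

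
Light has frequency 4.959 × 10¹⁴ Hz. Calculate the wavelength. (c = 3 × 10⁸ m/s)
λ = c/f = 605 nm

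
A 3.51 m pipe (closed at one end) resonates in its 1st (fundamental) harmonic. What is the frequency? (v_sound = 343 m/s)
fₙ = nv/(4L) = 24.43 Hz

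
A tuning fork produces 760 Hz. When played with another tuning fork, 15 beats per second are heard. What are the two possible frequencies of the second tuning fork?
f₂ = 760 ± 15 Hz → 775 Hz or 745 Hz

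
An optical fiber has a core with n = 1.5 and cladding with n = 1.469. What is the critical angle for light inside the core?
θc = arcsin(n_cladding/n_core) = 78.33°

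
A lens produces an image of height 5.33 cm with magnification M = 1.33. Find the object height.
ho = |hi|/|M| = 4.008 cm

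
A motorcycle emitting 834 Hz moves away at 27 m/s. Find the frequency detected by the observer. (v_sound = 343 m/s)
f_obs = f·v/(v + v_s) = 773.1 Hz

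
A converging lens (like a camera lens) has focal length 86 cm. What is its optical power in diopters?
P = 1/f = 1.163 D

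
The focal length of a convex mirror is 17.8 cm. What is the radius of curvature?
R = 2|f| = 35.6 cm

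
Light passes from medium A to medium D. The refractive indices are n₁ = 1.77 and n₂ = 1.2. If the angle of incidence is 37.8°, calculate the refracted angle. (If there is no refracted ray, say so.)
sin θ₂ = (n₁/n₂)·sin θ₁ = 0.904 → θ₂ = 64.69°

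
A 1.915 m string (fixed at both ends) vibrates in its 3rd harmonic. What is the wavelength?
λₙ = 2L/n = 1.277 m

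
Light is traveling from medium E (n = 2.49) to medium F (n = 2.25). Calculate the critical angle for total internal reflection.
θc = arcsin(n₂/n₁) = 64.64°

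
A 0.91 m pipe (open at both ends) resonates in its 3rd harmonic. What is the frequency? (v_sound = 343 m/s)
fₙ = nv/(2L) = 565.4 Hz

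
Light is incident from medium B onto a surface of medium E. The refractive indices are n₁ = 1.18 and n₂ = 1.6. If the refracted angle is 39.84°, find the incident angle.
sin θ₁ = (n₂/n₁)·sin θ₂ → θ₁ = 60.3°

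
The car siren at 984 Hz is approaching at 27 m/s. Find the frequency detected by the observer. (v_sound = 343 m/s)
f_obs = f·v/(v − v_s) = 1068 Hz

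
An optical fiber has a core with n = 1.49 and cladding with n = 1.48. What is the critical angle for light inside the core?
θc = arcsin(n_cladding/n_core) = 83.36°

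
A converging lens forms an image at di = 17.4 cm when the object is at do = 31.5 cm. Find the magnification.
M = −di/do = -0.5524 (inverted image)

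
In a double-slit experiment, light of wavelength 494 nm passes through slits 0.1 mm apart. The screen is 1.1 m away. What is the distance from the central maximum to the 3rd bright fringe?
y = mλL/d = 16.3 mm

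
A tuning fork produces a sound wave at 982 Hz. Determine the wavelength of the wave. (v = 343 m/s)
λ = v/f = 0.3493 m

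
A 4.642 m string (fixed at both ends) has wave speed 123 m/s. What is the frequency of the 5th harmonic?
fₙ = nv/(2L) = 66.24 Hz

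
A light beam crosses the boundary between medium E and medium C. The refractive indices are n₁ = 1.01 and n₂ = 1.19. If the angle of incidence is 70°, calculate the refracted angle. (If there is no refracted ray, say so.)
sin θ₂ = (n₁/n₂)·sin θ₁ = 0.7976 → θ₂ = 52.9°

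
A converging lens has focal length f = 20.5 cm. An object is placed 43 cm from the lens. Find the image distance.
1/di = 1/f − 1/do → di = 39.18 cm (real image)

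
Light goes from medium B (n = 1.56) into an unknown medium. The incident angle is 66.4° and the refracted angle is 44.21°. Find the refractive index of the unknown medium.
n₂ = n₁·sin θ₁ / sin θ₂ = 2.05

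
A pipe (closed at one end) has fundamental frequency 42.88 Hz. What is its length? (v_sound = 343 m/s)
L = v/(4f₁) = 2 m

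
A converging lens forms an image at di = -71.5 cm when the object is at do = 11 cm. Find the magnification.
M = −di/do = 6.5 (upright image)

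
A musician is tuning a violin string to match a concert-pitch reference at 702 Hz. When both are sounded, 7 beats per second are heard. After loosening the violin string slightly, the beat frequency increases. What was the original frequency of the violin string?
695 Hz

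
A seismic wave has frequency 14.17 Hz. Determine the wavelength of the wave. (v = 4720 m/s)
λ = v/f = 333.1 m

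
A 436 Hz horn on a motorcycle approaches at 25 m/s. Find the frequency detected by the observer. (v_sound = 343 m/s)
f_obs = f·v/(v − v_s) = 470.3 Hz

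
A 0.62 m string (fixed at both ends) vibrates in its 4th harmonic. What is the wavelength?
λₙ = 2L/n = 0.31 m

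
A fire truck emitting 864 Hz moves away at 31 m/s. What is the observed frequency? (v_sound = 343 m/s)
f_obs = f·v/(v + v_s) = 792.4 Hz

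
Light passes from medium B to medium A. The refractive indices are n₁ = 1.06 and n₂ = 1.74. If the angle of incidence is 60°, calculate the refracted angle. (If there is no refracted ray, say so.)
sin θ₂ = (n₁/n₂)·sin θ₁ = 0.5276 → θ₂ = 31.84°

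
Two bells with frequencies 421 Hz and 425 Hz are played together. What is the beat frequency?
4 Hz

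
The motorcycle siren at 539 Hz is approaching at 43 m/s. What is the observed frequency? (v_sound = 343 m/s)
f_obs = f·v/(v − v_s) = 616.3 Hz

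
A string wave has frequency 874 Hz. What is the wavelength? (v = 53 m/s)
λ = v/f = 0.06064 m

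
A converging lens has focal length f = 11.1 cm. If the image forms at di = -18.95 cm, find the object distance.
1/do = 1/f − 1/di → do = 7 cm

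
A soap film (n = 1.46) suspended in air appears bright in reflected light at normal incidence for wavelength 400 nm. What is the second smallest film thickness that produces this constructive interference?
2nt = (m − ½)λ with m = 2 → t = (m − ½)λ/(2n) = 205.5 nm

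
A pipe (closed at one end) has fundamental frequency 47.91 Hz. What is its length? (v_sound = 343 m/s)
L = v/(4f₁) = 1.79 m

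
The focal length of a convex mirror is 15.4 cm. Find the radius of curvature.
R = 2|f| = 30.8 cm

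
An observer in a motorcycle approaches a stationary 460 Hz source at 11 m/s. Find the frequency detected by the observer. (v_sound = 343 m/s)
f_obs = f·(v + v_o)/v = 474.8 Hz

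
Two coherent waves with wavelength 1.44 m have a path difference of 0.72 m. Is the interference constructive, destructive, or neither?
destructive — path difference = 0.5λ, an odd multiple of λ/2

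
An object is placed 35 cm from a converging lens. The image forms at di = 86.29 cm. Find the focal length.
1/f = 1/do + 1/di → f = 24.9 cm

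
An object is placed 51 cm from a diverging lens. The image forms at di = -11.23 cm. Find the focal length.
1/f = 1/do + 1/di → f = -14.4 cm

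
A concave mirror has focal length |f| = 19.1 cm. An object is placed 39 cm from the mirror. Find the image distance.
f = +19.1 cm (concave); 1/di = 1/f − 1/do → di = 37.43 cm (real image, in front of mirror)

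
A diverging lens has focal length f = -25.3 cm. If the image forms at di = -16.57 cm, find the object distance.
1/do = 1/f − 1/di → do = 48.02 cm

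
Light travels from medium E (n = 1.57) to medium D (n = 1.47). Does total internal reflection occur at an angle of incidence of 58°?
θc = arcsin(n₂/n₁) = 69.44°; 58° < θc, so no — the ray refracts.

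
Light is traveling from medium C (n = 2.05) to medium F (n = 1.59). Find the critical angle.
θc = arcsin(n₂/n₁) = 50.86°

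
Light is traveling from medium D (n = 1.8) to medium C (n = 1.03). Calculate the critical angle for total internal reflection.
θc = arcsin(n₂/n₁) = 34.91°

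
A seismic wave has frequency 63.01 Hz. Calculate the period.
T = 1/f = 0.01587 s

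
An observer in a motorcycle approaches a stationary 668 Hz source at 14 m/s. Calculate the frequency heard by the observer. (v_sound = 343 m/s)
f_obs = f·(v + v_o)/v = 695.3 Hz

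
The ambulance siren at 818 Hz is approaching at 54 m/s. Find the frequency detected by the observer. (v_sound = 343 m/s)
f_obs = f·v/(v − v_s) = 970.8 Hz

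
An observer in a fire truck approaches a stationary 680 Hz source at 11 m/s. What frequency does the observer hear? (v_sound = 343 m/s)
f_obs = f·(v + v_o)/v = 701.8 Hz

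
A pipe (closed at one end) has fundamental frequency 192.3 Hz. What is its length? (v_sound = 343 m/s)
L = v/(4f₁) = 0.4459 m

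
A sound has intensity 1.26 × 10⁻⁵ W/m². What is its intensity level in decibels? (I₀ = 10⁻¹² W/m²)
β = 10·log₁₀(I/I₀) = 71 dB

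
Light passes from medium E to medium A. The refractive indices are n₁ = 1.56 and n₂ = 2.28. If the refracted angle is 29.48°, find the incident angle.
sin θ₁ = (n₂/n₁)·sin θ₂ → θ₁ = 45.99°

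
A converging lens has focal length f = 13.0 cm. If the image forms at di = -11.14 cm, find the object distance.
1/do = 1/f − 1/di → do = 5.999 cm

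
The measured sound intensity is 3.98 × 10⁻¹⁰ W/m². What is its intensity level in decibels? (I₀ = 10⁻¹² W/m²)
β = 10·log₁₀(I/I₀) = 26 dB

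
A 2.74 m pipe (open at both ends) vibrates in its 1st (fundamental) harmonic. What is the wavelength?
λₙ = 2L/n = 5.48 m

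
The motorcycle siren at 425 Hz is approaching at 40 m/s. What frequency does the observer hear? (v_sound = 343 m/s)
f_obs = f·v/(v − v_s) = 481.1 Hz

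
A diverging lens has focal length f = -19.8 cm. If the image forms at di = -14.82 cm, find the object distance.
1/do = 1/f − 1/di → do = 58.92 cm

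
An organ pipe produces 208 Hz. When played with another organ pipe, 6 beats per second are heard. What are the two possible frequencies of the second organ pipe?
f₂ = 208 ± 6 Hz → 214 Hz or 202 Hz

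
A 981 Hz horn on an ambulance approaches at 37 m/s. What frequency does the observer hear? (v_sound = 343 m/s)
f_obs = f·v/(v − v_s) = 1100 Hz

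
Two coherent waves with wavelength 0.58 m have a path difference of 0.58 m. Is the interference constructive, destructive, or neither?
constructive — path difference = 1λ, a whole number of wavelengths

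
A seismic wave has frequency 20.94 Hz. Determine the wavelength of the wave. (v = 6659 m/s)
λ = v/f = 318 m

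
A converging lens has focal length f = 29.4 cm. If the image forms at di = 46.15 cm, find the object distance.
1/do = 1/f − 1/di → do = 81 cm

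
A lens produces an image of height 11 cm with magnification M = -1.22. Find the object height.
ho = |hi|/|M| = 9.016 cm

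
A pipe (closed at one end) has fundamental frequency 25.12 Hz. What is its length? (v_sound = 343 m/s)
L = v/(4f₁) = 3.414 m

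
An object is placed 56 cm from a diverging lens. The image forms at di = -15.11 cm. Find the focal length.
1/f = 1/do + 1/di → f = -20.69 cm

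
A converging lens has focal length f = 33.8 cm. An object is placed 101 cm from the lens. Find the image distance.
1/di = 1/f − 1/do → di = 50.8 cm (real image)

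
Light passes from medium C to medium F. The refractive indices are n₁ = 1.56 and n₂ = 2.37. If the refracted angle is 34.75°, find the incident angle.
sin θ₁ = (n₂/n₁)·sin θ₂ → θ₁ = 59.99°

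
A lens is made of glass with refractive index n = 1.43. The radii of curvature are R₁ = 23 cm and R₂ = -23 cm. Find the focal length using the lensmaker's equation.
1/f = (n − 1)(1/R₁ − 1/R₂) → f = 26.74 cm (converging lens)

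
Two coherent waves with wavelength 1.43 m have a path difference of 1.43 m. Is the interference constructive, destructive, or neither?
constructive — path difference = 1λ, a whole number of wavelengths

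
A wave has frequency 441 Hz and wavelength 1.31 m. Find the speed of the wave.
v = fλ = 577.7 m/s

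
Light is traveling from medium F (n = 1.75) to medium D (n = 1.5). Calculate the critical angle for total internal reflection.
θc = arcsin(n₂/n₁) = 59°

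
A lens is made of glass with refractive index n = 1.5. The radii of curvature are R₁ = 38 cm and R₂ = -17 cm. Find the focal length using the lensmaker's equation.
1/f = (n − 1)(1/R₁ − 1/R₂) → f = 23.49 cm (converging lens)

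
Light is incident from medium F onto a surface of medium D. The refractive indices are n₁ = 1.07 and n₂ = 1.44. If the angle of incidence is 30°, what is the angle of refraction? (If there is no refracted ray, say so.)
sin θ₂ = (n₁/n₂)·sin θ₁ = 0.3715 → θ₂ = 21.81°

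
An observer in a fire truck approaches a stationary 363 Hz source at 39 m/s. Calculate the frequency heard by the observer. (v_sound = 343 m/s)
f_obs = f·(v + v_o)/v = 404.3 Hz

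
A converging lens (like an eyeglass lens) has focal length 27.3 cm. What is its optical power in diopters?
P = 1/f = 3.663 D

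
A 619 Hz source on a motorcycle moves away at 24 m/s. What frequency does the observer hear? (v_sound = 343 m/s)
f_obs = f·v/(v + v_s) = 578.5 Hz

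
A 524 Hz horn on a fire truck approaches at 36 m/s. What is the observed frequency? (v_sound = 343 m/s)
f_obs = f·v/(v − v_s) = 585.4 Hz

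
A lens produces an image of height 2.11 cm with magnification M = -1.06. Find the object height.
ho = |hi|/|M| = 1.991 cm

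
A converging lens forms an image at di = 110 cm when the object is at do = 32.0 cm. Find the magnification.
M = −di/do = -3.438 (inverted image)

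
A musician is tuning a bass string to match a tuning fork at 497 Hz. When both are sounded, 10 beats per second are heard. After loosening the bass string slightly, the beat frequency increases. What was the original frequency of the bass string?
487 Hz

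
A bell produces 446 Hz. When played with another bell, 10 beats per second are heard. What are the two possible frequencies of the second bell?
f₂ = 446 ± 10 Hz → 456 Hz or 436 Hz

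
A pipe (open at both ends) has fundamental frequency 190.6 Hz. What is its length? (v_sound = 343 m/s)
L = v/(2f₁) = 0.8998 m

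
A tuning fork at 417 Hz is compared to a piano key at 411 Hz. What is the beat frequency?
6 Hz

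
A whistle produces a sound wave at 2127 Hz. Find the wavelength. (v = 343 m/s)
λ = v/f = 0.1613 m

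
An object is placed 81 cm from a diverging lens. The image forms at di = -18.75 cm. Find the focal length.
1/f = 1/do + 1/di → f = -24.4 cm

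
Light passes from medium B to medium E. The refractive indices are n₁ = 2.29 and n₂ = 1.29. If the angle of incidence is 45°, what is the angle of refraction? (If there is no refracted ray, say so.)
sin θ₂ = (n₁/n₂)·sin θ₁ = 1.255 > 1, so there is no refracted ray — the light undergoes total internal reflection.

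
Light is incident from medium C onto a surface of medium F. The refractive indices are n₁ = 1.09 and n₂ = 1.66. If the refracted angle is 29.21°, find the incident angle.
sin θ₁ = (n₂/n₁)·sin θ₂ → θ₁ = 48.01°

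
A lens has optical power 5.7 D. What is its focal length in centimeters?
f = 1/P = 17.54 cm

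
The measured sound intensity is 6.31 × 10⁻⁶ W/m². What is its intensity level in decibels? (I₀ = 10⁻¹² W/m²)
β = 10·log₁₀(I/I₀) = 68 dB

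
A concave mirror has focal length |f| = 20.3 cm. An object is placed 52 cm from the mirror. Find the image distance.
f = +20.3 cm (concave); 1/di = 1/f − 1/do → di = 33.3 cm (real image, in front of mirror)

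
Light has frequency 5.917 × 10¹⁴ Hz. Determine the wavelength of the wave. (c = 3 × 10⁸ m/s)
λ = c/f = 507 nm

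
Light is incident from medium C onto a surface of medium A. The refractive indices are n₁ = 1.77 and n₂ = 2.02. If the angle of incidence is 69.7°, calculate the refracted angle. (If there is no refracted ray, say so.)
sin θ₂ = (n₁/n₂)·sin θ₁ = 0.8218 → θ₂ = 55.27°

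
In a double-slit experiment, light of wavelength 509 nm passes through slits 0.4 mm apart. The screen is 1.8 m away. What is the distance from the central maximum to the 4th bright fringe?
y = mλL/d = 9.162 mm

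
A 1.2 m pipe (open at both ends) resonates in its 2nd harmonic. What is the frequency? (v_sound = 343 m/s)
fₙ = nv/(2L) = 285.8 Hz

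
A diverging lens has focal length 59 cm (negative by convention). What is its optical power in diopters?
P = 1/f = -1.695 D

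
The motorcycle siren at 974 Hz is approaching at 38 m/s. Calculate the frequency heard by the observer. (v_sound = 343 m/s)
f_obs = f·v/(v − v_s) = 1095 Hz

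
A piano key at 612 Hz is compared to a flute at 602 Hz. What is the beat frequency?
10 Hz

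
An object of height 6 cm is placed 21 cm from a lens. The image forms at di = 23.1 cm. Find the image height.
hi = (-di/do) × ho = -6.6 cm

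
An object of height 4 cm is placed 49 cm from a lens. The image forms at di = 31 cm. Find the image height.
hi = (-di/do) × ho = -2.531 cm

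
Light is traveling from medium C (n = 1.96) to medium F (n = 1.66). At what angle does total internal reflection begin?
θc = arcsin(n₂/n₁) = 57.88°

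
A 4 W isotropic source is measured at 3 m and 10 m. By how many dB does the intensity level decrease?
Δβ = 20·log₁₀(r₂/r₁) = 10.46 dB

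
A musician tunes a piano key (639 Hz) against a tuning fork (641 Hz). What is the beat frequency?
2 Hz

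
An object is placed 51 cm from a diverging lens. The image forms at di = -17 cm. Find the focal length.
1/f = 1/do + 1/di → f = -25.5 cm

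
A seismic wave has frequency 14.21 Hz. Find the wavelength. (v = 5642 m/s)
λ = v/f = 397 m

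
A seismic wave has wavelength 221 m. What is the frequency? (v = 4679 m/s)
f = v/λ = 21.17 Hz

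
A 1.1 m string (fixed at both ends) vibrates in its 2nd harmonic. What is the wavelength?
λₙ = 2L/n = 1.1 m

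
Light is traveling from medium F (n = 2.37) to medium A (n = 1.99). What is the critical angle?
θc = arcsin(n₂/n₁) = 57.1°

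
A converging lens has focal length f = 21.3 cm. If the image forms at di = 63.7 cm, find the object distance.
1/do = 1/f − 1/di → do = 32 cm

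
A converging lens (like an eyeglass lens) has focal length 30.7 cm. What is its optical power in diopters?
P = 1/f = 3.257 D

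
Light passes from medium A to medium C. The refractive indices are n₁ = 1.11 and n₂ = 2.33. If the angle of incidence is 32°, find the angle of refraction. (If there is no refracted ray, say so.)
sin θ₂ = (n₁/n₂)·sin θ₁ = 0.2525 → θ₂ = 14.62°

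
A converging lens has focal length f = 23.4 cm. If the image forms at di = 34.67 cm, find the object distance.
1/do = 1/f − 1/di → do = 71.99 cm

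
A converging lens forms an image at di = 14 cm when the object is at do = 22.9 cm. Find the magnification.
M = −di/do = -0.6114 (inverted image)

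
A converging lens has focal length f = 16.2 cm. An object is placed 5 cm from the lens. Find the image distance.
1/di = 1/f − 1/do → di = -7.232 cm (virtual image)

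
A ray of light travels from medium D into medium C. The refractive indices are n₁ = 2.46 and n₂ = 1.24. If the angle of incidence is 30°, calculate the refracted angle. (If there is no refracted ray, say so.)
sin θ₂ = (n₁/n₂)·sin θ₁ = 0.9919 → θ₂ = 82.72°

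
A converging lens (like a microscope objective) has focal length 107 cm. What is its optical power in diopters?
P = 1/f = 0.9346 D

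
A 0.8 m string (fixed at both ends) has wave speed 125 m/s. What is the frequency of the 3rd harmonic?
fₙ = nv/(2L) = 234.4 Hz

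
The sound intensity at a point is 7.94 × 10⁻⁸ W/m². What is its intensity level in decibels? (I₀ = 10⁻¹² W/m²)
β = 10·log₁₀(I/I₀) = 49 dB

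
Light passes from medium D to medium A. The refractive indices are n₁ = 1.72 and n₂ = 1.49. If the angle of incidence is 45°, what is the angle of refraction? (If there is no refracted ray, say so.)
sin θ₂ = (n₁/n₂)·sin θ₁ = 0.8163 → θ₂ = 54.71°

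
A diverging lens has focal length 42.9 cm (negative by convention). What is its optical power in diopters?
P = 1/f = -2.331 D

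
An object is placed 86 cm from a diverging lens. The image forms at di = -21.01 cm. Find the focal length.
1/f = 1/do + 1/di → f = -27.8 cm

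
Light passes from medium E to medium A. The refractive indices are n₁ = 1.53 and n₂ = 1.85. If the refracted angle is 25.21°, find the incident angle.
sin θ₁ = (n₂/n₁)·sin θ₂ → θ₁ = 31°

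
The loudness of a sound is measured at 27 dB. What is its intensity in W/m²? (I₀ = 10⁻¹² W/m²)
I = I₀·10^(β/10) = 5.01 × 10⁻¹⁰ W/m²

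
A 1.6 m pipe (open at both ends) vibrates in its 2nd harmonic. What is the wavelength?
λₙ = 2L/n = 1.6 m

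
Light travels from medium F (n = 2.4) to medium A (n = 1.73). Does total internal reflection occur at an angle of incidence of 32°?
θc = arcsin(n₂/n₁) = 46.12°; 32° < θc, so no — the ray refracts.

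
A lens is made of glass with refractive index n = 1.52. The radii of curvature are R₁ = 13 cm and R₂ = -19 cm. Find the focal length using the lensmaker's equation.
1/f = (n − 1)(1/R₁ − 1/R₂) → f = 14.84 cm (converging lens)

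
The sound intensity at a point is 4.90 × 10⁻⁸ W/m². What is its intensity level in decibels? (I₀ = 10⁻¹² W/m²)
β = 10·log₁₀(I/I₀) = 46.9 dB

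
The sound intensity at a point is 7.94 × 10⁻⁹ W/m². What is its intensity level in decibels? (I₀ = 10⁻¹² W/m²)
β = 10·log₁₀(I/I₀) = 39 dB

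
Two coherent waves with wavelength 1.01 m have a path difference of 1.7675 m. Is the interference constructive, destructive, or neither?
neither (partial) — path difference = 1.75λ, neither a whole number of wavelengths nor an odd multiple of λ/2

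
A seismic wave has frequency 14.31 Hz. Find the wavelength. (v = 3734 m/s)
λ = v/f = 260.9 m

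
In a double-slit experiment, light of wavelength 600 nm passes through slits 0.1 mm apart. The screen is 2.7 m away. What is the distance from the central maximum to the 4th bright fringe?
y = mλL/d = 64.8 mm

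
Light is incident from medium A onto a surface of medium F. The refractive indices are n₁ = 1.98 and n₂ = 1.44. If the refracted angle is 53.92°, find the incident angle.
sin θ₁ = (n₂/n₁)·sin θ₂ → θ₁ = 36°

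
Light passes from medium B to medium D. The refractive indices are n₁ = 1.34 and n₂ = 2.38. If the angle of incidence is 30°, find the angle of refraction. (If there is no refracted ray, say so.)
sin θ₂ = (n₁/n₂)·sin θ₁ = 0.2815 → θ₂ = 16.35°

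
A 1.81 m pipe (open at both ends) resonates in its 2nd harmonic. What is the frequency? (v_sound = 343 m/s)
fₙ = nv/(2L) = 189.5 Hz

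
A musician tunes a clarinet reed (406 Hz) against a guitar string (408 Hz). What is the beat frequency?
2 Hz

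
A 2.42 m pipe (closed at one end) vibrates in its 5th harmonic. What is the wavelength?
λₙ = 4L/n = 1.936 m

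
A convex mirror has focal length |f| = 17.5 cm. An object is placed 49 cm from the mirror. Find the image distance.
f = −17.5 cm (convex); 1/di = 1/f − 1/do → di = -12.89 cm (virtual image, behind mirror)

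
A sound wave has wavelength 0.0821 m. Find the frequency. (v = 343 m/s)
f = v/λ = 4178 Hz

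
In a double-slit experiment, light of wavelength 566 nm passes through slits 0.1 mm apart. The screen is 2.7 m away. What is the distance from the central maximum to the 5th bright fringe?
y = mλL/d = 76.41 mm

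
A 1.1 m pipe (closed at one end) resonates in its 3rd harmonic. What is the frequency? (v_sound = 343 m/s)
fₙ = nv/(4L) = 233.9 Hz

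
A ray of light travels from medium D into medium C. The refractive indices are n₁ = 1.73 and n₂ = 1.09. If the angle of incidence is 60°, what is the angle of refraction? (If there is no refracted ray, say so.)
sin θ₂ = (n₁/n₂)·sin θ₁ = 1.375 > 1, so there is no refracted ray — the light undergoes total internal reflection.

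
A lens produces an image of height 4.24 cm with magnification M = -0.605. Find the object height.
ho = |hi|/|M| = 7.008 cm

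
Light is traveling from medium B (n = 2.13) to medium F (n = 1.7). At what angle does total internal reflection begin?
θc = arcsin(n₂/n₁) = 52.95°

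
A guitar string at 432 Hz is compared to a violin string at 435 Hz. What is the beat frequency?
3 Hz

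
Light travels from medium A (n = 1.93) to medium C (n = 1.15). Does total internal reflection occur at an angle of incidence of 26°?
θc = arcsin(n₂/n₁) = 36.57°; 26° < θc, so no — the ray refracts.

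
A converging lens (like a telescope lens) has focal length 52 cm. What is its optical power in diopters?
P = 1/f = 1.923 D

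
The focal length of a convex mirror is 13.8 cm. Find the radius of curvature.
R = 2|f| = 27.6 cm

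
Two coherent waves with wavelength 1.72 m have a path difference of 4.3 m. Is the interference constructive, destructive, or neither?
destructive — path difference = 2.5λ, an odd multiple of λ/2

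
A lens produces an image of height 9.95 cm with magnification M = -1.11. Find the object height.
ho = |hi|/|M| = 8.964 cm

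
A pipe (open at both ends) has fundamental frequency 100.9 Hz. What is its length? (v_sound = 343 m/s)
L = v/(2f₁) = 1.7 m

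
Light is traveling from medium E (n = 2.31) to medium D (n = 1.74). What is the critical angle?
θc = arcsin(n₂/n₁) = 48.87°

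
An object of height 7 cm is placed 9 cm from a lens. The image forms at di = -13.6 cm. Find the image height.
hi = (-di/do) × ho = 10.58 cm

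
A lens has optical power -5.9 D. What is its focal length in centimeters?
f = 1/P = -16.95 cm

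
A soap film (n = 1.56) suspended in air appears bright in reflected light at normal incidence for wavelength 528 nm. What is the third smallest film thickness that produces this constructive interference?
2nt = (m − ½)λ with m = 3 → t = (m − ½)λ/(2n) = 423.1 nm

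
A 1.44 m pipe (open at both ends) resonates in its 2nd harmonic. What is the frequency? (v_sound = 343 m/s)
fₙ = nv/(2L) = 238.2 Hz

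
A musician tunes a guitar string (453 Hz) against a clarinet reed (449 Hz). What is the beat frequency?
4 Hz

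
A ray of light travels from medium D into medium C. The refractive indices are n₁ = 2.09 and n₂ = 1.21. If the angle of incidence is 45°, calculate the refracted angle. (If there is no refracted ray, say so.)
sin θ₂ = (n₁/n₂)·sin θ₁ = 1.221 > 1, so there is no refracted ray — the light undergoes total internal reflection.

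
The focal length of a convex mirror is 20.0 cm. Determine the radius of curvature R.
R = 2|f| = 40 cm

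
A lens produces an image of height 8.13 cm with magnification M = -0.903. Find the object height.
ho = |hi|/|M| = 9.003 cm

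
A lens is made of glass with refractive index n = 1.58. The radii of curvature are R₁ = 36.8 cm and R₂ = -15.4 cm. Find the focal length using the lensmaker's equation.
1/f = (n − 1)(1/R₁ − 1/R₂) → f = 18.72 cm (converging lens)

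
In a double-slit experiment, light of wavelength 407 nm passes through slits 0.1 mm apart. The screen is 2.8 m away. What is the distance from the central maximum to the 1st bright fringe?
y = mλL/d = 11.4 mm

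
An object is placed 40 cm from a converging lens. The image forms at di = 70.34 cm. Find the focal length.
1/f = 1/do + 1/di → f = 25.5 cm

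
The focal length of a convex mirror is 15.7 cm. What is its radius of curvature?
R = 2|f| = 31.4 cm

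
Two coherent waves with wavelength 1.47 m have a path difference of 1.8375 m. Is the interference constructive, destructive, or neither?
neither (partial) — path difference = 1.25λ, neither a whole number of wavelengths nor an odd multiple of λ/2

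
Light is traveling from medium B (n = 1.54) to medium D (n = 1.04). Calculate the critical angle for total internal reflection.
θc = arcsin(n₂/n₁) = 42.48°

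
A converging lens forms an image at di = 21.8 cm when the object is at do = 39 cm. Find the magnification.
M = −di/do = -0.559 (inverted image)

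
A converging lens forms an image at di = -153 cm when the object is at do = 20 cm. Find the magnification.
M = −di/do = 7.65 (upright image)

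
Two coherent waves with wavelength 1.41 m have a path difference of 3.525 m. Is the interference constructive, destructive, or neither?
destructive — path difference = 2.5λ, an odd multiple of λ/2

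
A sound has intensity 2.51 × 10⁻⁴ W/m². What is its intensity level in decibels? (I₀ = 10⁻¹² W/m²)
β = 10·log₁₀(I/I₀) = 84 dB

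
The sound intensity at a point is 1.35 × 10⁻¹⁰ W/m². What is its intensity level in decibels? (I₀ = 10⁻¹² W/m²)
β = 10·log₁₀(I/I₀) = 21.3 dB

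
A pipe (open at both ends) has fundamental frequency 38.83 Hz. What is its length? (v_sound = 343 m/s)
L = v/(2f₁) = 4.417 m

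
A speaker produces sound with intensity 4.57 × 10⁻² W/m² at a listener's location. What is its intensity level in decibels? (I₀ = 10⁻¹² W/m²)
β = 10·log₁₀(I/I₀) = 106.6 dB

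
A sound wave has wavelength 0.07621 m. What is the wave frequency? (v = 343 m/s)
f = v/λ = 4501 Hz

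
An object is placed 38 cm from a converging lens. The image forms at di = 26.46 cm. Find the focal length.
1/f = 1/do + 1/di → f = 15.6 cm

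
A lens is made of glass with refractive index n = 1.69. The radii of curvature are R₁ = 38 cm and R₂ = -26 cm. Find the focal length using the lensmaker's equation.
1/f = (n − 1)(1/R₁ − 1/R₂) → f = 22.37 cm (converging lens)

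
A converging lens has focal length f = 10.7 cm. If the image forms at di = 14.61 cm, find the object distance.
1/do = 1/f − 1/di → do = 39.98 cm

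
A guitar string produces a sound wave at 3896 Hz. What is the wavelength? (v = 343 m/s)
λ = v/f = 0.08804 m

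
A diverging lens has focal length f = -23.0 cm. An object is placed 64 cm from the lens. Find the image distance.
1/di = 1/f − 1/do → di = -16.92 cm (virtual image)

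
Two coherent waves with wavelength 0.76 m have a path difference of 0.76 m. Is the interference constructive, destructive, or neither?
constructive — path difference = 1λ, a whole number of wavelengths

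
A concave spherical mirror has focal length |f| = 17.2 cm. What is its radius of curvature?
R = 2|f| = 34.4 cm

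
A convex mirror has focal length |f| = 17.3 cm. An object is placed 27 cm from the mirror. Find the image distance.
f = −17.3 cm (convex); 1/di = 1/f − 1/do → di = -10.54 cm (virtual image, behind mirror)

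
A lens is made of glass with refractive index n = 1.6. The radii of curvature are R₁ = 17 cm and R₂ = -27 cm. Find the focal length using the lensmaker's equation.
1/f = (n − 1)(1/R₁ − 1/R₂) → f = 17.39 cm (converging lens)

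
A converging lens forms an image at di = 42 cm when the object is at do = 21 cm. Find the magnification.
M = −di/do = -2 (inverted image)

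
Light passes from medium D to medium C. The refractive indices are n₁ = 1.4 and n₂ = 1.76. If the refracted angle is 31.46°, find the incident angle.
sin θ₁ = (n₂/n₁)·sin θ₂ → θ₁ = 41°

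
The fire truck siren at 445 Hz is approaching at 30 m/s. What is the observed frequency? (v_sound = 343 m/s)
f_obs = f·v/(v − v_s) = 487.7 Hz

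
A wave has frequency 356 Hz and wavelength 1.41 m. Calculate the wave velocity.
v = fλ = 502 m/s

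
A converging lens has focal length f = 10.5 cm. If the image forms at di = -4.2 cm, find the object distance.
1/do = 1/f − 1/di → do = 3 cm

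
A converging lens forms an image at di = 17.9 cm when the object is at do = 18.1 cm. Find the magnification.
M = −di/do = -0.989 (inverted image)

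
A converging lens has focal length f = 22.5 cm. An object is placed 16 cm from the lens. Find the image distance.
1/di = 1/f − 1/do → di = -55.38 cm (virtual image)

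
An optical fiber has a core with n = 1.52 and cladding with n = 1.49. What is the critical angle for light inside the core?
θc = arcsin(n_cladding/n_core) = 78.6°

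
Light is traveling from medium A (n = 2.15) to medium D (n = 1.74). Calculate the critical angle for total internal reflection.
θc = arcsin(n₂/n₁) = 54.03°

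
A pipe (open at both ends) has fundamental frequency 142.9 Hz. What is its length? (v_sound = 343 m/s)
L = v/(2f₁) = 1.2 m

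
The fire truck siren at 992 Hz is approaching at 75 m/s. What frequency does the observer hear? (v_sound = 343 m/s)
f_obs = f·v/(v − v_s) = 1270 Hz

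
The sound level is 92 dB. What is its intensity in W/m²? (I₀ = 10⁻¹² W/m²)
I = I₀·10^(β/10) = 1.58 × 10⁻³ W/m²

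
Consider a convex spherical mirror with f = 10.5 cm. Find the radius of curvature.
R = 2|f| = 21 cm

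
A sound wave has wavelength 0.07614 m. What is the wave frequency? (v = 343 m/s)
f = v/λ = 4505 Hz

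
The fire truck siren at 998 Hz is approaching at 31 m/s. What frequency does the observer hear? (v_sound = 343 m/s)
f_obs = f·v/(v − v_s) = 1097 Hz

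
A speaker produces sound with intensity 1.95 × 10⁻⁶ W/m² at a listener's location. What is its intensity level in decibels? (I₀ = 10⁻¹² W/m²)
β = 10·log₁₀(I/I₀) = 62.9 dB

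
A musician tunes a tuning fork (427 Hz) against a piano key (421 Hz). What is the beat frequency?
6 Hz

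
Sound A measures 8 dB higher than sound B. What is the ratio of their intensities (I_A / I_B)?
I_A/I_B = 10^(Δβ/10) = 6.31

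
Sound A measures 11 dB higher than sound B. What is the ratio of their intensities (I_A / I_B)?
I_A/I_B = 10^(Δβ/10) = 12.59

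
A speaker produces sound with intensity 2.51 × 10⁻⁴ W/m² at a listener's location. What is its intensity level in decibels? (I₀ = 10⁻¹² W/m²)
β = 10·log₁₀(I/I₀) = 84 dB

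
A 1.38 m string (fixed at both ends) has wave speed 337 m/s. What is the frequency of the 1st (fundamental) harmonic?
fₙ = nv/(2L) = 122.1 Hz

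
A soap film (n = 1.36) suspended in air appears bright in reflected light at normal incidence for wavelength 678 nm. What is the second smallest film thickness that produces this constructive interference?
2nt = (m − ½)λ with m = 2 → t = (m − ½)λ/(2n) = 373.9 nm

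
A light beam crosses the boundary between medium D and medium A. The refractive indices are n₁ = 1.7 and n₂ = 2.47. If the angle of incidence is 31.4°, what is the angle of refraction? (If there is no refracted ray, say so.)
sin θ₂ = (n₁/n₂)·sin θ₁ = 0.3586 → θ₂ = 21.01°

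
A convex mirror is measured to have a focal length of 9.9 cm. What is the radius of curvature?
R = 2|f| = 19.8 cm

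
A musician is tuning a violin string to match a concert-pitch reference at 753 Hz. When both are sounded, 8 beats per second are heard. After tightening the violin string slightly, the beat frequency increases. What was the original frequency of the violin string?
761 Hz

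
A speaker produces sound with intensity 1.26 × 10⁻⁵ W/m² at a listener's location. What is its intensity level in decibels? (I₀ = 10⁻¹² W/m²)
β = 10·log₁₀(I/I₀) = 71 dB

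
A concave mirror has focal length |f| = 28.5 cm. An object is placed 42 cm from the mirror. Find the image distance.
f = +28.5 cm (concave); 1/di = 1/f − 1/do → di = 88.67 cm (real image, in front of mirror)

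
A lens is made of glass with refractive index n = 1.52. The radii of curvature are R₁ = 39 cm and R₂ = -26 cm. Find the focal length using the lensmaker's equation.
1/f = (n − 1)(1/R₁ − 1/R₂) → f = 30 cm (converging lens)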